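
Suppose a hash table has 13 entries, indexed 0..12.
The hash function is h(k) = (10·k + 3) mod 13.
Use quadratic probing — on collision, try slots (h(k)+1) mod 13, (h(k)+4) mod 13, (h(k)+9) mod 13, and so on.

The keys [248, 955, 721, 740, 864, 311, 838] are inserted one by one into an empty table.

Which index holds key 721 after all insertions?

Insert 248: h=0, slot 0 empty => index 0.
Insert 955: h=11, slot 11 empty => index 11.
Insert 721: h=11, slot 11 occupied => index 12.
Insert 740: h=6, slot 6 empty => index 6.
Insert 864: h=11, slots 11,12 occupied => index 2.
Insert 311: h=6, slot 6 occupied => index 7.
Insert 838: h=11, slots 11,12,2,7 occupied => index 1.
Table: [248, 838, 864, -, -, -, 740, 311, -, -, -, 955, 721]

12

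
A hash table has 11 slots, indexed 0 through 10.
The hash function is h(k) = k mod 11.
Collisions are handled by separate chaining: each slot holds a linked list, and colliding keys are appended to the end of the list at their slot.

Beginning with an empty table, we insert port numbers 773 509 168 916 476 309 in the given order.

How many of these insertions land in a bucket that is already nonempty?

4

Insert 773: h=3, bucket 3 empty -> new chain.
Insert 509: h=3, bucket 3 nonempty -> append to chain.
Insert 168: h=3, bucket 3 nonempty -> append to chain.
Insert 916: h=3, bucket 3 nonempty -> append to chain.
Insert 476: h=3, bucket 3 nonempty -> append to chain.
Insert 309: h=1, bucket 1 empty -> new chain.
Final buckets:
0: .
1: 309
2: .
3: 773 -> 509 -> 168 -> 916 -> 476
4: .
5: .
6: .
7: .
8: .
9: .
10: .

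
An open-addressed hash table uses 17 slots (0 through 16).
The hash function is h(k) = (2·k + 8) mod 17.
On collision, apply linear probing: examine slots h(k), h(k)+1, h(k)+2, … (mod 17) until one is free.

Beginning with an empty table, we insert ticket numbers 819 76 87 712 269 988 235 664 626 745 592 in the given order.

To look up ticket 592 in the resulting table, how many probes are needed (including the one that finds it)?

Insert 819: h=14, slot 14 empty → index 14.
Insert 76: h=7, slot 7 empty → index 7.
Insert 87: h=12, slot 12 empty → index 12.
Insert 712: h=4, slot 4 empty → index 4.
Insert 269: h=2, slot 2 empty → index 2.
Insert 988: h=12, slot 12 occupied → index 13.
Insert 235: h=2, slot 2 occupied → index 3.
Insert 664: h=10, slot 10 empty → index 10.
Insert 626: h=2, slots 2,3,4 occupied → index 5.
Insert 745: h=2, slots 2,3,4,5 occupied → index 6.
Insert 592: h=2, slots 2,3,4,5,6,7 occupied → index 8.
Table: [., ., 269, 235, 712, 626, 745, 76, 592, ., 664, ., 87, 988, 819, ., .]
Lookup 592: h=2, probe 2,3,4,5,6,7,8 → found at 8.

7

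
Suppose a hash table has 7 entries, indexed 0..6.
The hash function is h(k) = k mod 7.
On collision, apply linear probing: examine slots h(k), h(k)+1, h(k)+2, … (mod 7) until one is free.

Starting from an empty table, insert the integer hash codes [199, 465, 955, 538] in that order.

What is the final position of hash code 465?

199: h=3 → slot 3
465: h=3, probe 3,4 → slot 4
955: h=3, probe 3,4,5 → slot 5
538: h=6 → slot 6
Table: [., ., ., 199, 465, 955, 538]

4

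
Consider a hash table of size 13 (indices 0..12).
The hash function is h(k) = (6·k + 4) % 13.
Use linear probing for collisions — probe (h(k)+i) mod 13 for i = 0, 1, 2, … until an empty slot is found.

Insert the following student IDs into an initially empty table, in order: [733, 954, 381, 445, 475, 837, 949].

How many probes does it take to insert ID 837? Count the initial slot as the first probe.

Insert 733: h=8, slot 8 empty => index 8.
Insert 954: h=8, slot 8 occupied => index 9.
Insert 381: h=2, slot 2 empty => index 2.
Insert 445: h=9, slot 9 occupied => index 10.
Insert 475: h=7, slot 7 empty => index 7.
Insert 837: h=8, slots 8,9,10 occupied => index 11.
Insert 949: h=4, slot 4 empty => index 4.
Table: [—, —, 381, —, 949, —, —, 475, 733, 954, 445, 837, —]

4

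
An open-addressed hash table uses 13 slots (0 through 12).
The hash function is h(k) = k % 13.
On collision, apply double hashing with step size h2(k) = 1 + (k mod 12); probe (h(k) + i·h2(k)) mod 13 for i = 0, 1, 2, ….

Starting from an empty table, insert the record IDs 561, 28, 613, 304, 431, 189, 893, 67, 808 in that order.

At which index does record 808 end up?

561: h=2 => slot 2
28: h=2, h2=5, probe 2,7 => slot 7
613: h=2, h2=2, probe 2,4 => slot 4
304: h=5 => slot 5
431: h=2, h2=12, probe 2,1 => slot 1
189: h=7, h2=10, probe 7,4,1,11 => slot 11
893: h=9 => slot 9
67: h=2, h2=8, probe 2,10 => slot 10
808: h=2, h2=5, probe 2,7,12 => slot 12
Table: [∅, 431, 561, ∅, 613, 304, ∅, 28, ∅, 893, 67, 189, 808]

12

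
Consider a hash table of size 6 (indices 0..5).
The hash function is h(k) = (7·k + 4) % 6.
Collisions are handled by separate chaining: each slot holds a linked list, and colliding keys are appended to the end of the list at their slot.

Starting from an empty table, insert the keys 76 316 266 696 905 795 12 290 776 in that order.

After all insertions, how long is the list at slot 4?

2

76 -> bucket 2
316 -> bucket 2 (collision)
266 -> bucket 0
696 -> bucket 4
905 -> bucket 3
795 -> bucket 1
12 -> bucket 4 (collision)
290 -> bucket 0 (collision)
776 -> bucket 0 (collision)
Final buckets:
0: 266 -> 290 -> 776
1: 795
2: 76 -> 316
3: 905
4: 696 -> 12
5: ∅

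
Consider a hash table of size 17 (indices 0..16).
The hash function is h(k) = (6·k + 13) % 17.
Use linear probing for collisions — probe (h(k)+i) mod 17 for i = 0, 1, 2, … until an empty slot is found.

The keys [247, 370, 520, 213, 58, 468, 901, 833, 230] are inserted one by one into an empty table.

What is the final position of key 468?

247: h=16 => slot 16
370: h=6 => slot 6
520: h=5 => slot 5
213: h=16, probe 16,0 => slot 0
58: h=4 => slot 4
468: h=16, probe 16,0,1 => slot 1
901: h=13 => slot 13
833: h=13, probe 13,14 => slot 14
230: h=16, probe 16,0,1,2 => slot 2
Table: [213, 468, 230, _, 58, 520, 370, _, _, _, _, _, _, 901, 833, _, 247]

1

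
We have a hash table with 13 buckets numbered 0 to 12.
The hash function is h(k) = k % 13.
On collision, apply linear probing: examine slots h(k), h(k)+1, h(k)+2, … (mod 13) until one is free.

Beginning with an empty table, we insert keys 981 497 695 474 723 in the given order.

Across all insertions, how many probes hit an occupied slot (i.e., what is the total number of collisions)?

981: h=6 → slot 6
497: h=3 → slot 3
695: h=6, probe 6,7 → slot 7
474: h=6, probe 6,7,8 → slot 8
723: h=8, probe 8,9 → slot 9
Table: [∅, ∅, ∅, 497, ∅, ∅, 981, 695, 474, 723, ∅, ∅, ∅]

4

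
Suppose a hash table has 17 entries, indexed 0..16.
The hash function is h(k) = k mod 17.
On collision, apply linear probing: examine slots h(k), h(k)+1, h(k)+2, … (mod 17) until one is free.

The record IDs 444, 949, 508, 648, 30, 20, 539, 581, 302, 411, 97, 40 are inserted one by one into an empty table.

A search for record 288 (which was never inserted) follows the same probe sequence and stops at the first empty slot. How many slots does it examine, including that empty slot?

444: h=2 -> slot 2
949: h=14 -> slot 14
508: h=15 -> slot 15
648: h=2, probe 2,3 -> slot 3
30: h=13 -> slot 13
20: h=3, probe 3,4 -> slot 4
539: h=12 -> slot 12
581: h=3, probe 3,4,5 -> slot 5
302: h=13, probe 13,14,15,16 -> slot 16
411: h=3, probe 3,4,5,6 -> slot 6
97: h=12, probe 12,13,14,15,16,0 -> slot 0
40: h=6, probe 6,7 -> slot 7
Table: [97, ∅, 444, 648, 20, 581, 411, 40, ∅, ∅, ∅, ∅, 539, 30, 949, 508, 302]
Lookup 288: h=16, probe 16,0,1 → slot 1 empty, not found.

3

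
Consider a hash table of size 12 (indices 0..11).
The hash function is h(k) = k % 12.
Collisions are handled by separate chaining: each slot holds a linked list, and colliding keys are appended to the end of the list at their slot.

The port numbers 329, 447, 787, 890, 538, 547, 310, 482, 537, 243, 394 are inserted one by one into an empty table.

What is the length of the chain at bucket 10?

Insert 329: h=5, bucket 5 empty → new chain.
Insert 447: h=3, bucket 3 empty → new chain.
Insert 787: h=7, bucket 7 empty → new chain.
Insert 890: h=2, bucket 2 empty → new chain.
Insert 538: h=10, bucket 10 empty → new chain.
Insert 547: h=7, bucket 7 nonempty → append to chain.
Insert 310: h=10, bucket 10 nonempty → append to chain.
Insert 482: h=2, bucket 2 nonempty → append to chain.
Insert 537: h=9, bucket 9 empty → new chain.
Insert 243: h=3, bucket 3 nonempty → append to chain.
Insert 394: h=10, bucket 10 nonempty → append to chain.
Final buckets:
0: _
1: _
2: 890 -> 482
3: 447 -> 243
4: _
5: 329
6: _
7: 787 -> 547
8: _
9: 537
10: 538 -> 310 -> 394
11: _

3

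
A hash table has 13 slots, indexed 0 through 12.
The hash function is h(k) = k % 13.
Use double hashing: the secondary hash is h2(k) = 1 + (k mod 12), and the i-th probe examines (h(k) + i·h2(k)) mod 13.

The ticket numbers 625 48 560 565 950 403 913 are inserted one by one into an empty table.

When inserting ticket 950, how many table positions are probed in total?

625: h=1 -> slot 1
48: h=9 -> slot 9
560: h=1, h2=9, probe 1,10 -> slot 10
565: h=6 -> slot 6
950: h=1, h2=3, probe 1,4 -> slot 4
403: h=0 -> slot 0
913: h=3 -> slot 3
Table: [403, 625, ∅, 913, 950, ∅, 565, ∅, ∅, 48, 560, ∅, ∅]

2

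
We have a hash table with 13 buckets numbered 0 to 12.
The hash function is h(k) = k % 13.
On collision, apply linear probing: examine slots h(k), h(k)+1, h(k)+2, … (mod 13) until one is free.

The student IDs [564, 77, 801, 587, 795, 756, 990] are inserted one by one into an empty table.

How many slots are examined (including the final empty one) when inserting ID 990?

5

564: h=5 → slot 5
77: h=12 → slot 12
801: h=8 → slot 8
587: h=2 → slot 2
795: h=2, probe 2,3 → slot 3
756: h=2, probe 2,3,4 → slot 4
990: h=2, probe 2,3,4,5,6 → slot 6
Table: [_, _, 587, 795, 756, 564, 990, _, 801, _, _, _, 77]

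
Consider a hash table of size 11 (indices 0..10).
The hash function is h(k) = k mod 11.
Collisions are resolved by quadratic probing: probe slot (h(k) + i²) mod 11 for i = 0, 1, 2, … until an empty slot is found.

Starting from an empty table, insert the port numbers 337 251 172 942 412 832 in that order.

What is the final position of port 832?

1

Insert 337: h=7, slot 7 empty => index 7.
Insert 251: h=9, slot 9 empty => index 9.
Insert 172: h=7, slot 7 occupied => index 8.
Insert 942: h=7, slots 7,8 occupied => index 0.
Insert 412: h=5, slot 5 empty => index 5.
Insert 832: h=7, slots 7,8,0,5 occupied => index 1.
Table: [942, 832, —, —, —, 412, —, 337, 172, 251, —]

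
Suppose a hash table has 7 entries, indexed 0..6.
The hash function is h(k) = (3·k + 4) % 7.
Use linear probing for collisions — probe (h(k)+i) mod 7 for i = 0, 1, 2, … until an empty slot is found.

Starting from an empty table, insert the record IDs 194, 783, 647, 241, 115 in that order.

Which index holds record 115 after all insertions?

Insert 194: h=5, slot 5 empty → index 5.
Insert 783: h=1, slot 1 empty → index 1.
Insert 647: h=6, slot 6 empty → index 6.
Insert 241: h=6, slot 6 occupied → index 0.
Insert 115: h=6, slots 6,0,1 occupied → index 2.
Table: [241, 783, 115, _, _, 194, 647]

2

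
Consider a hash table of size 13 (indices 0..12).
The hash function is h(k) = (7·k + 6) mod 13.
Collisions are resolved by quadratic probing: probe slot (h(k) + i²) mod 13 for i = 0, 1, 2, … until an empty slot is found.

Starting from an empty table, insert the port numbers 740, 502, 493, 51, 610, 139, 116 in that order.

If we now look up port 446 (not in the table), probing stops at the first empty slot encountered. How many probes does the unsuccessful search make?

2

740 hashes to 12; slot 12 is free -> place at 12.
502 hashes to 10; slot 10 is free -> place at 10.
493 hashes to 12; 12 taken -> place at 0.
51 hashes to 12; 12,0 taken -> place at 3.
610 hashes to 12; 12,0,3 taken -> place at 8.
139 hashes to 4; slot 4 is free -> place at 4.
116 hashes to 12; 12,0,3,8 taken -> place at 2.
Table: [493, ∅, 116, 51, 139, ∅, ∅, ∅, 610, ∅, 502, ∅, 740]
Lookup 446: h=8, probe 8,9 → slot 9 empty, not found.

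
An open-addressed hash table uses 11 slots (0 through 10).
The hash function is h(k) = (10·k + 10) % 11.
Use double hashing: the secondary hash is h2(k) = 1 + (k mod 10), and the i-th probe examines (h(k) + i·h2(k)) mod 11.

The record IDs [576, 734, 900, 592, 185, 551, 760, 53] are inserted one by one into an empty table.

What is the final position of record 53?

576: h=6 => slot 6
734: h=2 => slot 2
900: h=1 => slot 1
592: h=1, h2=3, probe 1,4 => slot 4
185: h=1, h2=6, probe 1,7 => slot 7
551: h=9 => slot 9
760: h=9, h2=1, probe 9,10 => slot 10
53: h=1, h2=4, probe 1,5 => slot 5
Table: [∅, 900, 734, ∅, 592, 53, 576, 185, ∅, 551, 760]

5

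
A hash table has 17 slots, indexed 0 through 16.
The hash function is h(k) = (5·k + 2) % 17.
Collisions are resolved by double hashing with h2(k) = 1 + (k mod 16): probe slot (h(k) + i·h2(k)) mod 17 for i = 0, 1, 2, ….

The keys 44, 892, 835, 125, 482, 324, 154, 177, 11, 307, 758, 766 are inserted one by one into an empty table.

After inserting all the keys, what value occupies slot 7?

324

44: h=1 => slot 1
892: h=8 => slot 8
835: h=12 => slot 12
125: h=15 => slot 15
482: h=15, h2=3, probe 15,1,4 => slot 4
324: h=7 => slot 7
154: h=7, h2=11, probe 7,1,12,6 => slot 6
177: h=3 => slot 3
11: h=6, h2=12, probe 6,1,13 => slot 13
307: h=7, h2=4, probe 7,11 => slot 11
758: h=1, h2=7, probe 1,8,15,5 => slot 5
766: h=7, h2=15, probe 7,5,3,1,16 => slot 16
Table: [∅, 44, ∅, 177, 482, 758, 154, 324, 892, ∅, ∅, 307, 835, 11, ∅, 125, 766]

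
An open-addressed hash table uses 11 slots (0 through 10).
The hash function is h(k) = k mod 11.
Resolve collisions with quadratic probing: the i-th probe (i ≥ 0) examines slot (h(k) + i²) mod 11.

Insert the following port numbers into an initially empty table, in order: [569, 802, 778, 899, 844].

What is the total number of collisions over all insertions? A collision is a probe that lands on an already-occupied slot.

Insert 569: h=8, slot 8 empty -> index 8.
Insert 802: h=10, slot 10 empty -> index 10.
Insert 778: h=8, slot 8 occupied -> index 9.
Insert 899: h=8, slots 8,9 occupied -> index 1.
Insert 844: h=8, slots 8,9,1 occupied -> index 6.
Table: [—, 899, —, —, —, —, 844, —, 569, 778, 802]

6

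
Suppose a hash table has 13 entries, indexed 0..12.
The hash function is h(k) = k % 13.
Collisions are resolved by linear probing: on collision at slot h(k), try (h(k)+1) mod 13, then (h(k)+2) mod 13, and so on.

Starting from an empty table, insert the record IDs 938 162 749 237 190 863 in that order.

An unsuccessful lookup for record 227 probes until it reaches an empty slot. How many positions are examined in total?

938 hashes to 2; slot 2 is free -> place at 2.
162 hashes to 6; slot 6 is free -> place at 6.
749 hashes to 8; slot 8 is free -> place at 8.
237 hashes to 3; slot 3 is free -> place at 3.
190 hashes to 8; 8 taken -> place at 9.
863 hashes to 5; slot 5 is free -> place at 5.
Table: [∅, ∅, 938, 237, ∅, 863, 162, ∅, 749, 190, ∅, ∅, ∅]
Lookup 227: h=6, probe 6,7 → slot 7 empty, not found.

2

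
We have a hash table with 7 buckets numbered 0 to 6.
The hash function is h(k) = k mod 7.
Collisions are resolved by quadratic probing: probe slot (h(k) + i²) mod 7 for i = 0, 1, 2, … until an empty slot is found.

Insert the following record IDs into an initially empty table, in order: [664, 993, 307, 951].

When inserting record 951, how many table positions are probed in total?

Insert 664: h=6, slot 6 empty => index 6.
Insert 993: h=6, slot 6 occupied => index 0.
Insert 307: h=6, slots 6,0 occupied => index 3.
Insert 951: h=6, slots 6,0,3 occupied => index 1.
Table: [993, 951, ∅, 307, ∅, ∅, 664]

4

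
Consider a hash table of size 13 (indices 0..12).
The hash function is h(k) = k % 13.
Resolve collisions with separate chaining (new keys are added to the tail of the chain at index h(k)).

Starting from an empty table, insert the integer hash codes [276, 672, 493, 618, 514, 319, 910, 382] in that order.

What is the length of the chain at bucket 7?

276 → bucket 3
672 → bucket 9
493 → bucket 12
618 → bucket 7
514 → bucket 7 (collision)
319 → bucket 7 (collision)
910 → bucket 0
382 → bucket 5
Final buckets:
0: 910
1: .
2: .
3: 276
4: .
5: 382
6: .
7: 618 -> 514 -> 319
8: .
9: 672
10: .
11: .
12: 493

3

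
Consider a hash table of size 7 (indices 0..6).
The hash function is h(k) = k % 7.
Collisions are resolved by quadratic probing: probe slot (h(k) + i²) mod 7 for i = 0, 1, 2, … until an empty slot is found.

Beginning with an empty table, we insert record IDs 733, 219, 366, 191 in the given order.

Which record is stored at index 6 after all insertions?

191

733 hashes to 5; slot 5 is free -> place at 5.
219 hashes to 2; slot 2 is free -> place at 2.
366 hashes to 2; 2 taken -> place at 3.
191 hashes to 2; 2,3 taken -> place at 6.
Table: [∅, ∅, 219, 366, ∅, 733, 191]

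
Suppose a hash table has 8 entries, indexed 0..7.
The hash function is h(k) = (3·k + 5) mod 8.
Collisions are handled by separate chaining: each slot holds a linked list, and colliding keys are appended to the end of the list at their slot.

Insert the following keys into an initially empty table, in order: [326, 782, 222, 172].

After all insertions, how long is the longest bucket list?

Insert 326: h=7, bucket 7 empty → new chain.
Insert 782: h=7, bucket 7 nonempty → append to chain.
Insert 222: h=7, bucket 7 nonempty → append to chain.
Insert 172: h=1, bucket 1 empty → new chain.
Final buckets:
0: ∅
1: 172
2: ∅
3: ∅
4: ∅
5: ∅
6: ∅
7: 326 -> 782 -> 222

3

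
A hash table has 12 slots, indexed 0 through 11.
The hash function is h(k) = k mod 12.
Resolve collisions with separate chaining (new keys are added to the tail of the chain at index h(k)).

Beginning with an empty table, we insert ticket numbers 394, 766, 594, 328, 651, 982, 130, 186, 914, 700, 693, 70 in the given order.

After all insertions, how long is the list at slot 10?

Insert 394: h=10, bucket 10 empty → new chain.
Insert 766: h=10, bucket 10 nonempty → append to chain.
Insert 594: h=6, bucket 6 empty → new chain.
Insert 328: h=4, bucket 4 empty → new chain.
Insert 651: h=3, bucket 3 empty → new chain.
Insert 982: h=10, bucket 10 nonempty → append to chain.
Insert 130: h=10, bucket 10 nonempty → append to chain.
Insert 186: h=6, bucket 6 nonempty → append to chain.
Insert 914: h=2, bucket 2 empty → new chain.
Insert 700: h=4, bucket 4 nonempty → append to chain.
Insert 693: h=9, bucket 9 empty → new chain.
Insert 70: h=10, bucket 10 nonempty → append to chain.
Final buckets:
0: .
1: .
2: 914
3: 651
4: 328 -> 700
5: .
6: 594 -> 186
7: .
8: .
9: 693
10: 394 -> 766 -> 982 -> 130 -> 70
11: .

5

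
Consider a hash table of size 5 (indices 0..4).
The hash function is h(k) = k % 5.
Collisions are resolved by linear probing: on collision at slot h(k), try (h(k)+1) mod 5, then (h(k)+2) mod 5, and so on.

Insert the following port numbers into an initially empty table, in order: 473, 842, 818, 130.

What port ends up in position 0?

130

473 hashes to 3; slot 3 is free => place at 3.
842 hashes to 2; slot 2 is free => place at 2.
818 hashes to 3; 3 taken => place at 4.
130 hashes to 0; slot 0 is free => place at 0.
Table: [130, _, 842, 473, 818]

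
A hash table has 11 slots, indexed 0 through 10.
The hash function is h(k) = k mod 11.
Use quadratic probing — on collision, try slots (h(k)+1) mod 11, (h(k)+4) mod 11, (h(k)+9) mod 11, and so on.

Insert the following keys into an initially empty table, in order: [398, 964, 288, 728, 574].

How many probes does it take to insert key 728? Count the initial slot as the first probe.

Insert 398: h=2, slot 2 empty → index 2.
Insert 964: h=7, slot 7 empty → index 7.
Insert 288: h=2, slot 2 occupied → index 3.
Insert 728: h=2, slots 2,3 occupied → index 6.
Insert 574: h=2, slots 2,3,6 occupied → index 0.
Table: [574, _, 398, 288, _, _, 728, 964, _, _, _]

3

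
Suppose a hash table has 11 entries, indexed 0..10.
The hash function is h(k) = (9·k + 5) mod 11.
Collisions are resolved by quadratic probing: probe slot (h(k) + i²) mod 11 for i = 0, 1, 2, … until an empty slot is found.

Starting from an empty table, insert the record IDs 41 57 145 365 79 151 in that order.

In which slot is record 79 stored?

41: h=0 => slot 0
57: h=1 => slot 1
145: h=1, probe 1,2 => slot 2
365: h=1, probe 1,2,5 => slot 5
79: h=1, probe 1,2,5,10 => slot 10
151: h=0, probe 0,1,4 => slot 4
Table: [41, 57, 145, ∅, 151, 365, ∅, ∅, ∅, ∅, 79]

10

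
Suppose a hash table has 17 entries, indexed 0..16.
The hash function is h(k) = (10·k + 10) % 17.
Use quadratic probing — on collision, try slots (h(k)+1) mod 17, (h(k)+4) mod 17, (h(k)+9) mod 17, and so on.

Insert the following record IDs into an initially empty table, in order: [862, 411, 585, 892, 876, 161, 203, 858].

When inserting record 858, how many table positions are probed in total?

Insert 862: h=11, slot 11 empty => index 11.
Insert 411: h=6, slot 6 empty => index 6.
Insert 585: h=12, slot 12 empty => index 12.
Insert 892: h=5, slot 5 empty => index 5.
Insert 876: h=15, slot 15 empty => index 15.
Insert 161: h=5, slots 5,6 occupied => index 9.
Insert 203: h=0, slot 0 empty => index 0.
Insert 858: h=5, slots 5,6,9 occupied => index 14.
Table: [203, ∅, ∅, ∅, ∅, 892, 411, ∅, ∅, 161, ∅, 862, 585, ∅, 858, 876, ∅]

4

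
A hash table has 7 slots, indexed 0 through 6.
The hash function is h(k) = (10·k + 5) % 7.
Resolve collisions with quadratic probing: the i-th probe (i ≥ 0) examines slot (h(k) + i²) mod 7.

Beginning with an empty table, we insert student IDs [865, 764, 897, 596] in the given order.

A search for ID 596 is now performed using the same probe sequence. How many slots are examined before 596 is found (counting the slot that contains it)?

865 hashes to 3; slot 3 is free → place at 3.
764 hashes to 1; slot 1 is free → place at 1.
897 hashes to 1; 1 taken → place at 2.
596 hashes to 1; 1,2 taken → place at 5.
Table: [_, 764, 897, 865, _, 596, _]
Lookup 596: h=1, probe 1,2,5 → found at 5.

3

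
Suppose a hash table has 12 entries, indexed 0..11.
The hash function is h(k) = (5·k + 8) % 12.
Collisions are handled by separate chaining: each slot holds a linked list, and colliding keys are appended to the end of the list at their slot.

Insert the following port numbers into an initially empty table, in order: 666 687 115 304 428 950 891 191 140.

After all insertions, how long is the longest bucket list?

Insert 666: h=2, bucket 2 empty -> new chain.
Insert 687: h=11, bucket 11 empty -> new chain.
Insert 115: h=7, bucket 7 empty -> new chain.
Insert 304: h=4, bucket 4 empty -> new chain.
Insert 428: h=0, bucket 0 empty -> new chain.
Insert 950: h=6, bucket 6 empty -> new chain.
Insert 891: h=11, bucket 11 nonempty -> append to chain.
Insert 191: h=3, bucket 3 empty -> new chain.
Insert 140: h=0, bucket 0 nonempty -> append to chain.
Final buckets:
0: 428 -> 140
1: -
2: 666
3: 191
4: 304
5: -
6: 950
7: 115
8: -
9: -
10: -
11: 687 -> 891

2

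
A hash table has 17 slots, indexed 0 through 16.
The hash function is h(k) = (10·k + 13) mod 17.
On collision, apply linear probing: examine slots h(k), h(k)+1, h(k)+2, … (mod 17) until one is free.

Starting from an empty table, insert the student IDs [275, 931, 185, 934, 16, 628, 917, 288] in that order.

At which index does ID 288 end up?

Insert 275: h=9, slot 9 empty -> index 9.
Insert 931: h=7, slot 7 empty -> index 7.
Insert 185: h=10, slot 10 empty -> index 10.
Insert 934: h=3, slot 3 empty -> index 3.
Insert 16: h=3, slot 3 occupied -> index 4.
Insert 628: h=3, slots 3,4 occupied -> index 5.
Insert 917: h=3, slots 3,4,5 occupied -> index 6.
Insert 288: h=3, slots 3,4,5,6,7 occupied -> index 8.
Table: [∅, ∅, ∅, 934, 16, 628, 917, 931, 288, 275, 185, ∅, ∅, ∅, ∅, ∅, ∅]

8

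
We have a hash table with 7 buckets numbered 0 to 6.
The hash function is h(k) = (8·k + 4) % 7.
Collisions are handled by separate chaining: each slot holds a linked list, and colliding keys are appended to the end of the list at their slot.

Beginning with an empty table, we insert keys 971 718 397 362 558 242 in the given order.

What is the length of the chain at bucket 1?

Insert 971: h=2, bucket 2 empty -> new chain.
Insert 718: h=1, bucket 1 empty -> new chain.
Insert 397: h=2, bucket 2 nonempty -> append to chain.
Insert 362: h=2, bucket 2 nonempty -> append to chain.
Insert 558: h=2, bucket 2 nonempty -> append to chain.
Insert 242: h=1, bucket 1 nonempty -> append to chain.
Final buckets:
0: ∅
1: 718 -> 242
2: 971 -> 397 -> 362 -> 558
3: ∅
4: ∅
5: ∅
6: ∅

2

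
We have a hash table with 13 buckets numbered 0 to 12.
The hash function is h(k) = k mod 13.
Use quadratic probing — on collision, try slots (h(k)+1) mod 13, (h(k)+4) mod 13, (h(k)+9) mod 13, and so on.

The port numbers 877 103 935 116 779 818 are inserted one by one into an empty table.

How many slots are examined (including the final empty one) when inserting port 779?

4

877: h=6 → slot 6
103: h=12 → slot 12
935: h=12, probe 12,0 → slot 0
116: h=12, probe 12,0,3 → slot 3
779: h=12, probe 12,0,3,8 → slot 8
818: h=12, probe 12,0,3,8,2 → slot 2
Table: [935, _, 818, 116, _, _, 877, _, 779, _, _, _, 103]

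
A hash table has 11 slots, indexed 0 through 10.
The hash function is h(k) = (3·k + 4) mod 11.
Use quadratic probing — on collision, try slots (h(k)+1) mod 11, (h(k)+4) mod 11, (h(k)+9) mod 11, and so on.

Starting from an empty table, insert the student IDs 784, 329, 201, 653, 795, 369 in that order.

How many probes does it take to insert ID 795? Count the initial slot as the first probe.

Insert 784: h=2, slot 2 empty => index 2.
Insert 329: h=1, slot 1 empty => index 1.
Insert 201: h=2, slot 2 occupied => index 3.
Insert 653: h=5, slot 5 empty => index 5.
Insert 795: h=2, slots 2,3 occupied => index 6.
Insert 369: h=0, slot 0 empty => index 0.
Table: [369, 329, 784, 201, —, 653, 795, —, —, —, —]

3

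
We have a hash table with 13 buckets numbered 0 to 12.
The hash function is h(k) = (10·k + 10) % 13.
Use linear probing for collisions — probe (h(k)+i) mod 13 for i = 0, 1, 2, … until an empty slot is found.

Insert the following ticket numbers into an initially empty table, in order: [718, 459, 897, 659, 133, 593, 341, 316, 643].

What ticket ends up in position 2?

718 hashes to 1; slot 1 is free => place at 1.
459 hashes to 11; slot 11 is free => place at 11.
897 hashes to 10; slot 10 is free => place at 10.
659 hashes to 9; slot 9 is free => place at 9.
133 hashes to 1; 1 taken => place at 2.
593 hashes to 12; slot 12 is free => place at 12.
341 hashes to 1; 1,2 taken => place at 3.
316 hashes to 11; 11,12 taken => place at 0.
643 hashes to 5; slot 5 is free => place at 5.
Table: [316, 718, 133, 341, -, 643, -, -, -, 659, 897, 459, 593]

133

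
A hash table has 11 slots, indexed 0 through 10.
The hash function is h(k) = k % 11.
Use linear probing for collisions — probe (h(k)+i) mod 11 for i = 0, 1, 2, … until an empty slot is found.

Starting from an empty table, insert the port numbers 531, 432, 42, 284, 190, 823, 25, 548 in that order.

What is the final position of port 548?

531 hashes to 3; slot 3 is free -> place at 3.
432 hashes to 3; 3 taken -> place at 4.
42 hashes to 9; slot 9 is free -> place at 9.
284 hashes to 9; 9 taken -> place at 10.
190 hashes to 3; 3,4 taken -> place at 5.
823 hashes to 9; 9,10 taken -> place at 0.
25 hashes to 3; 3,4,5 taken -> place at 6.
548 hashes to 9; 9,10,0 taken -> place at 1.
Table: [823, 548, —, 531, 432, 190, 25, —, —, 42, 284]

1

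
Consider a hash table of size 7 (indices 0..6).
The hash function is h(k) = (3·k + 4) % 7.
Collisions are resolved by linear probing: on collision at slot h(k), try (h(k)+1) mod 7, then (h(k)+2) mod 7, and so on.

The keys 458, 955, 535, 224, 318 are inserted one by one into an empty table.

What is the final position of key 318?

2

Insert 458: h=6, slot 6 empty -> index 6.
Insert 955: h=6, slot 6 occupied -> index 0.
Insert 535: h=6, slots 6,0 occupied -> index 1.
Insert 224: h=4, slot 4 empty -> index 4.
Insert 318: h=6, slots 6,0,1 occupied -> index 2.
Table: [955, 535, 318, ., 224, ., 458]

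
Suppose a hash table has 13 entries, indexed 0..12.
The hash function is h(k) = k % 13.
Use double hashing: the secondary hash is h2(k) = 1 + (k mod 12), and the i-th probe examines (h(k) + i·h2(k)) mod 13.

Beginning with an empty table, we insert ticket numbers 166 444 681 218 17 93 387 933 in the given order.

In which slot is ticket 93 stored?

12

166: h=10 → slot 10
444: h=2 → slot 2
681: h=5 → slot 5
218: h=10, h2=3, probe 10,0 → slot 0
17: h=4 → slot 4
93: h=2, h2=10, probe 2,12 → slot 12
387: h=10, h2=4, probe 10,1 → slot 1
933: h=10, h2=10, probe 10,7 → slot 7
Table: [218, 387, 444, —, 17, 681, —, 933, —, —, 166, —, 93]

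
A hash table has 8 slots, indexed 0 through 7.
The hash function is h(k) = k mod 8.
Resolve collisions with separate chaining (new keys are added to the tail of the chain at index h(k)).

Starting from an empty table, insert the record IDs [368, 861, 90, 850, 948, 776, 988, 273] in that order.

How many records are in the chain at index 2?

2

368 → bucket 0
861 → bucket 5
90 → bucket 2
850 → bucket 2 (collision)
948 → bucket 4
776 → bucket 0 (collision)
988 → bucket 4 (collision)
273 → bucket 1
Final buckets:
0: 368 -> 776
1: 273
2: 90 -> 850
3: -
4: 948 -> 988
5: 861
6: -
7: -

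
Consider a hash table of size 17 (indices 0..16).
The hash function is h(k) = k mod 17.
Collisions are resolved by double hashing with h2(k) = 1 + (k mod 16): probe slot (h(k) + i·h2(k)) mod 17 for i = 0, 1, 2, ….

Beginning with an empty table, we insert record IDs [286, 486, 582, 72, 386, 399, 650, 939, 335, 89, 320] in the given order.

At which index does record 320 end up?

0

Insert 286: h=14, slot 14 empty → index 14.
Insert 486: h=10, slot 10 empty → index 10.
Insert 582: h=4, slot 4 empty → index 4.
Insert 72: h=4, h2=9, slot 4 occupied → index 13.
Insert 386: h=12, slot 12 empty → index 12.
Insert 399: h=8, slot 8 empty → index 8.
Insert 650: h=4, h2=11, slot 4 occupied → index 15.
Insert 939: h=4, h2=12, slot 4 occupied → index 16.
Insert 335: h=12, h2=16, slot 12 occupied → index 11.
Insert 89: h=4, h2=10, slots 4,14 occupied → index 7.
Insert 320: h=14, h2=1, slots 14,15,16 occupied → index 0.
Table: [320, —, —, —, 582, —, —, 89, 399, —, 486, 335, 386, 72, 286, 650, 939]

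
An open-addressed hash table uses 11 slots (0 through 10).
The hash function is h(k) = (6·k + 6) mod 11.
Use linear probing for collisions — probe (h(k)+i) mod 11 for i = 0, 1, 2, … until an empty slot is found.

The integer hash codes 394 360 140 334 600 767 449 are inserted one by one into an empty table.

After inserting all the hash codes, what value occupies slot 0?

394: h=5 → slot 5
360: h=10 → slot 10
140: h=10, probe 10,0 → slot 0
334: h=8 → slot 8
600: h=9 → slot 9
767: h=10, probe 10,0,1 → slot 1
449: h=5, probe 5,6 → slot 6
Table: [140, 767, —, —, —, 394, 449, —, 334, 600, 360]

140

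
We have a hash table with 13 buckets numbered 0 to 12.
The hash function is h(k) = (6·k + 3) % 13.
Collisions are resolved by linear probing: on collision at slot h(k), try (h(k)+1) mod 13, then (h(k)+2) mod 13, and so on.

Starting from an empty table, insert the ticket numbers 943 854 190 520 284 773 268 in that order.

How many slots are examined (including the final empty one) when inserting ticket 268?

3

Insert 943: h=6, slot 6 empty -> index 6.
Insert 854: h=5, slot 5 empty -> index 5.
Insert 190: h=12, slot 12 empty -> index 12.
Insert 520: h=3, slot 3 empty -> index 3.
Insert 284: h=4, slot 4 empty -> index 4.
Insert 773: h=0, slot 0 empty -> index 0.
Insert 268: h=12, slots 12,0 occupied -> index 1.
Table: [773, 268, ∅, 520, 284, 854, 943, ∅, ∅, ∅, ∅, ∅, 190]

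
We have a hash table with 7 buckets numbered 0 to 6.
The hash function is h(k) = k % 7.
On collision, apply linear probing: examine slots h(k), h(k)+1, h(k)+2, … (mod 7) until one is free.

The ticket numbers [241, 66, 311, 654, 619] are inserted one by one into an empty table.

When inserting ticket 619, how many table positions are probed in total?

241: h=3 -> slot 3
66: h=3, probe 3,4 -> slot 4
311: h=3, probe 3,4,5 -> slot 5
654: h=3, probe 3,4,5,6 -> slot 6
619: h=3, probe 3,4,5,6,0 -> slot 0
Table: [619, -, -, 241, 66, 311, 654]

5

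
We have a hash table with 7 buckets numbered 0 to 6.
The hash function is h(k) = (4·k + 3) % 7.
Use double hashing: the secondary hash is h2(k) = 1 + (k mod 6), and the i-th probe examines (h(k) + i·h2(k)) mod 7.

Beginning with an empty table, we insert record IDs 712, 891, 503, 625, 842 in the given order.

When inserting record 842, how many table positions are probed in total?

712 hashes to 2; slot 2 is free => place at 2.
891 hashes to 4; slot 4 is free => place at 4.
503 hashes to 6; slot 6 is free => place at 6.
625 hashes to 4, h2=2; 4,6 taken => place at 1.
842 hashes to 4, h2=3; 4 taken => place at 0.
Table: [842, 625, 712, ., 891, ., 503]

2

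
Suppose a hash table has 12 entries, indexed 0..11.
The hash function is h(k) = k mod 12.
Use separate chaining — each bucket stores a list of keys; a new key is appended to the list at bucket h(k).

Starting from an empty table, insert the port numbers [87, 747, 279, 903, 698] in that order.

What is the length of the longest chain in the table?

Insert 87: h=3, bucket 3 empty → new chain.
Insert 747: h=3, bucket 3 nonempty → append to chain.
Insert 279: h=3, bucket 3 nonempty → append to chain.
Insert 903: h=3, bucket 3 nonempty → append to chain.
Insert 698: h=2, bucket 2 empty → new chain.
Final buckets:
0: .
1: .
2: 698
3: 87 -> 747 -> 279 -> 903
4: .
5: .
6: .
7: .
8: .
9: .
10: .
11: .

4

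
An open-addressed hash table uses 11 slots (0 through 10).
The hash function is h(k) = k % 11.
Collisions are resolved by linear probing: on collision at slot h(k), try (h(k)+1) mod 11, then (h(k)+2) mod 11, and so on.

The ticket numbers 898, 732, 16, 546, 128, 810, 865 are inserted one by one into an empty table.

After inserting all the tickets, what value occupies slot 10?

810

898: h=7 → slot 7
732: h=6 → slot 6
16: h=5 → slot 5
546: h=7, probe 7,8 → slot 8
128: h=7, probe 7,8,9 → slot 9
810: h=7, probe 7,8,9,10 → slot 10
865: h=7, probe 7,8,9,10,0 → slot 0
Table: [865, _, _, _, _, 16, 732, 898, 546, 128, 810]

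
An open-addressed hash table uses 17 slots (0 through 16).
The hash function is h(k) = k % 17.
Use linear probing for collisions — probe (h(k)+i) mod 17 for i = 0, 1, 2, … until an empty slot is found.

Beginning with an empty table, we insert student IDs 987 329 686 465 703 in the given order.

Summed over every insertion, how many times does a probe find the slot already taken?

Insert 987: h=1, slot 1 empty => index 1.
Insert 329: h=6, slot 6 empty => index 6.
Insert 686: h=6, slot 6 occupied => index 7.
Insert 465: h=6, slots 6,7 occupied => index 8.
Insert 703: h=6, slots 6,7,8 occupied => index 9.
Table: [., 987, ., ., ., ., 329, 686, 465, 703, ., ., ., ., ., ., .]

6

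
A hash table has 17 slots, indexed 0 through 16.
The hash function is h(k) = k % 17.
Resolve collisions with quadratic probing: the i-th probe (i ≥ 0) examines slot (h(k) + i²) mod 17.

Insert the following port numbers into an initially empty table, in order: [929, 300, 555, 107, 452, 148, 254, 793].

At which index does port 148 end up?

929 hashes to 11; slot 11 is free -> place at 11.
300 hashes to 11; 11 taken -> place at 12.
555 hashes to 11; 11,12 taken -> place at 15.
107 hashes to 5; slot 5 is free -> place at 5.
452 hashes to 10; slot 10 is free -> place at 10.
148 hashes to 12; 12 taken -> place at 13.
254 hashes to 16; slot 16 is free -> place at 16.
793 hashes to 11; 11,12,15 taken -> place at 3.
Table: [-, -, -, 793, -, 107, -, -, -, -, 452, 929, 300, 148, -, 555, 254]

13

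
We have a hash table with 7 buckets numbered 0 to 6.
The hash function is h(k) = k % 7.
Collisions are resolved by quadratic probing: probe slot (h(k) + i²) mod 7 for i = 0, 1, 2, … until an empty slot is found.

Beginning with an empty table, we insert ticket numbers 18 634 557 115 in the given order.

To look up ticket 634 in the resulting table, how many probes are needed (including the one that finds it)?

2

18 hashes to 4; slot 4 is free → place at 4.
634 hashes to 4; 4 taken → place at 5.
557 hashes to 4; 4,5 taken → place at 1.
115 hashes to 3; slot 3 is free → place at 3.
Table: [—, 557, —, 115, 18, 634, —]
Lookup 634: h=4, probe 4,5 → found at 5.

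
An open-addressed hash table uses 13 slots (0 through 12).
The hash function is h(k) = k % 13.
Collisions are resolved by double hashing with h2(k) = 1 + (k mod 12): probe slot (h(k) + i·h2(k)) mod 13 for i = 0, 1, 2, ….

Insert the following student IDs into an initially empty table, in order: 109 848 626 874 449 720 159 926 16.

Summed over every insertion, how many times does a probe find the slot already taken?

109: h=5 -> slot 5
848: h=3 -> slot 3
626: h=2 -> slot 2
874: h=3, h2=11, probe 3,1 -> slot 1
449: h=7 -> slot 7
720: h=5, h2=1, probe 5,6 -> slot 6
159: h=3, h2=4, probe 3,7,11 -> slot 11
926: h=3, h2=3, probe 3,6,9 -> slot 9
16: h=3, h2=5, probe 3,8 -> slot 8
Table: [_, 874, 626, 848, _, 109, 720, 449, 16, 926, _, 159, _]

7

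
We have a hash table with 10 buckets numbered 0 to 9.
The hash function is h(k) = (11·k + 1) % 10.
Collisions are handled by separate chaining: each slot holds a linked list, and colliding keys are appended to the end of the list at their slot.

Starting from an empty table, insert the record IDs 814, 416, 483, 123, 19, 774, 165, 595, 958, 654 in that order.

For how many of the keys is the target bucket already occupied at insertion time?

Insert 814: h=5, bucket 5 empty -> new chain.
Insert 416: h=7, bucket 7 empty -> new chain.
Insert 483: h=4, bucket 4 empty -> new chain.
Insert 123: h=4, bucket 4 nonempty -> append to chain.
Insert 19: h=0, bucket 0 empty -> new chain.
Insert 774: h=5, bucket 5 nonempty -> append to chain.
Insert 165: h=6, bucket 6 empty -> new chain.
Insert 595: h=6, bucket 6 nonempty -> append to chain.
Insert 958: h=9, bucket 9 empty -> new chain.
Insert 654: h=5, bucket 5 nonempty -> append to chain.
Final buckets:
0: 19
1: _
2: _
3: _
4: 483 -> 123
5: 814 -> 774 -> 654
6: 165 -> 595
7: 416
8: _
9: 958

4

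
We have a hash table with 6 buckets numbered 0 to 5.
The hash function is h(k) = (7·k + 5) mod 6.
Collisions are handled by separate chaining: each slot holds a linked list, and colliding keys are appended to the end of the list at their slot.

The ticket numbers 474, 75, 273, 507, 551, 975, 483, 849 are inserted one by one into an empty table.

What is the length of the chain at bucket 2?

Insert 474: h=5, bucket 5 empty -> new chain.
Insert 75: h=2, bucket 2 empty -> new chain.
Insert 273: h=2, bucket 2 nonempty -> append to chain.
Insert 507: h=2, bucket 2 nonempty -> append to chain.
Insert 551: h=4, bucket 4 empty -> new chain.
Insert 975: h=2, bucket 2 nonempty -> append to chain.
Insert 483: h=2, bucket 2 nonempty -> append to chain.
Insert 849: h=2, bucket 2 nonempty -> append to chain.
Final buckets:
0: .
1: .
2: 75 -> 273 -> 507 -> 975 -> 483 -> 849
3: .
4: 551
5: 474

6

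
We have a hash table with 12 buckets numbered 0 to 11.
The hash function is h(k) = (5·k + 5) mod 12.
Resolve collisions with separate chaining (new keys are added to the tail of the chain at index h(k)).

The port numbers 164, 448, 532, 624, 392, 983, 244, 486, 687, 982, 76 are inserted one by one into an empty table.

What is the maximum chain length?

164 -> bucket 9
448 -> bucket 1
532 -> bucket 1 (collision)
624 -> bucket 5
392 -> bucket 9 (collision)
983 -> bucket 0
244 -> bucket 1 (collision)
486 -> bucket 11
687 -> bucket 8
982 -> bucket 7
76 -> bucket 1 (collision)
Final buckets:
0: 983
1: 448 -> 532 -> 244 -> 76
2: ∅
3: ∅
4: ∅
5: 624
6: ∅
7: 982
8: 687
9: 164 -> 392
10: ∅
11: 486

4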